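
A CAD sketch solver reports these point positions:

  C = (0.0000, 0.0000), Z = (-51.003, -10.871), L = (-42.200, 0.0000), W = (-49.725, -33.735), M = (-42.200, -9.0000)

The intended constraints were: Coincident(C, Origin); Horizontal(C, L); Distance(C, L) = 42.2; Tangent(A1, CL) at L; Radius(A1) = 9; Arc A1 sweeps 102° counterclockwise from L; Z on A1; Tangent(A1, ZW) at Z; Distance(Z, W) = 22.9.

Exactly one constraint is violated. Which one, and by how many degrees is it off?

Tangent(A1, ZW) at Z — off by 8.80°.

C = (0.00, 0.00) ✓; C.y = 0.00, L.y = 0.00 ✓; |CL| = 42.20 ✓; ∠(ML, LC) = 90.00° ✓; |ML| = 9.000 ✓; bearing(M→Z) − bearing(M→L) = 102.0° ✓; |MZ| = 9.000 ✓; ∠(MZ, ZW) = 98.80° ✗; |ZW| = 22.90 ✓.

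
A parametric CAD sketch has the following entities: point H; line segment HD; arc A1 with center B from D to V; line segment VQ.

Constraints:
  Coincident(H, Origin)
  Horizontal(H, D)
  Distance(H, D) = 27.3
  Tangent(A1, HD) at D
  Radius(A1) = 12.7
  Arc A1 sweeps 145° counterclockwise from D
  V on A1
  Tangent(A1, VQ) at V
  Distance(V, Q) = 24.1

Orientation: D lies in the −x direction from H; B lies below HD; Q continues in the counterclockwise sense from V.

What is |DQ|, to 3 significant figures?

39.0

On A1, D sits at bearing 90° from B; a 145° counterclockwise sweep puts V at bearing 235°, so V = B + 12.7·(cos 235°, sin 235°) = (-34.6, -23.1). Tangency of A1 to VQ means the radius BV is perpendicular to VQ, so VQ runs along (−sin 235°, cos 235°); with |VQ| = 24.1, Q = (-14.8, -36.9). Then |DQ| = |Q − D| = 39.0.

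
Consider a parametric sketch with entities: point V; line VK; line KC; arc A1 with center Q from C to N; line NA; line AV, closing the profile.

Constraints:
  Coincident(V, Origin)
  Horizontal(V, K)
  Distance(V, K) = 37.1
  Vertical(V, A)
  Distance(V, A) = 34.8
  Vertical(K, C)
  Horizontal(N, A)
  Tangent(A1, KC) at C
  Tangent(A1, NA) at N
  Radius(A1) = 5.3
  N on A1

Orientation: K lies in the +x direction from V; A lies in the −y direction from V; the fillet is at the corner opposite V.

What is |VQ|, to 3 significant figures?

43.4

VA is vertical with |VA| = 34.8 and A on the −y side, so A = (0.00, -34.8). The virtual corner opposite V is at (37.1, -34.8). Tangency of A1 to KC means the radius QC is perpendicular to KC and the tangent condition forces QN to be normal to NA, with radius 5.3, so the center Q sits 5.3 in from both sides at Q = (31.8, -29.5). Then |VQ| = |Q − V| = 43.4.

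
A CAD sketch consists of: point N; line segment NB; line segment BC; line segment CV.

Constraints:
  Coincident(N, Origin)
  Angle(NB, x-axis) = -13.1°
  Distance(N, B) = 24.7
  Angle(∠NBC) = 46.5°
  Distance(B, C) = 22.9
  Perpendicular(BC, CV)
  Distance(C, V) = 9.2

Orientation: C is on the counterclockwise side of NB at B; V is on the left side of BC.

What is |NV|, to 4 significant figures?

10.52

N is at the origin; NB runs at -13.1° with length 24.7, so B = 24.7·(cos -13.1°, sin -13.1°) = (24.06, -5.598). ∠NBC = 46.5°, so BC runs at -13.1° + (180° − 46.5°) = 120.4° from the x-axis; with |BC| = 22.9, C = B + 22.9·(cos 120.4°, sin 120.4°) = (12.47, 14.15). BC ⟂ CV; with |CV| = 9.2 on the left of BC, V = C + 9.2·(-0.8625, -0.5060) = (4.534, 9.498). Then |NV| = |V − N| = 10.52.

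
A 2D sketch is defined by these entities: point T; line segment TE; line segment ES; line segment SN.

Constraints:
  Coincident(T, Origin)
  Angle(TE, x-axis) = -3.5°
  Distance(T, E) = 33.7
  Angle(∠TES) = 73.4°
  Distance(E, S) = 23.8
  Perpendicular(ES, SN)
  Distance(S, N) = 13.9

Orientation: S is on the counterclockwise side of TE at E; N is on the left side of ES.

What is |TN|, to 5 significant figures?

23.222

T is at the origin; TE runs at -3.5° with length 33.7, so E = 33.7·(cos -3.5°, sin -3.5°) = (33.637, -2.0573). ∠TES = 73.4°, so ES runs at -3.5° + (180° − 73.4°) = 103.10° from the x-axis; with |ES| = 23.8, S = E + 23.8·(cos 103.10°, sin 103.10°) = (28.243, 21.123). The perpendicularity gives SN at right angles to ES; with |SN| = 13.9 on the left of ES, N = S + 13.9·(-0.97398, -0.22665) = (14.705, 17.973). Then |TN| = |N − T| = 23.222.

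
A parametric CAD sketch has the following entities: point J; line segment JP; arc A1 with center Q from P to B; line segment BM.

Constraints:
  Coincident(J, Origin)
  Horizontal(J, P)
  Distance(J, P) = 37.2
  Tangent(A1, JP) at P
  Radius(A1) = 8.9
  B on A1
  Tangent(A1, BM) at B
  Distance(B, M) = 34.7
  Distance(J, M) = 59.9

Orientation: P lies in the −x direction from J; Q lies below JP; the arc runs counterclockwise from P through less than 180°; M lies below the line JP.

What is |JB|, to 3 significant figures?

47.1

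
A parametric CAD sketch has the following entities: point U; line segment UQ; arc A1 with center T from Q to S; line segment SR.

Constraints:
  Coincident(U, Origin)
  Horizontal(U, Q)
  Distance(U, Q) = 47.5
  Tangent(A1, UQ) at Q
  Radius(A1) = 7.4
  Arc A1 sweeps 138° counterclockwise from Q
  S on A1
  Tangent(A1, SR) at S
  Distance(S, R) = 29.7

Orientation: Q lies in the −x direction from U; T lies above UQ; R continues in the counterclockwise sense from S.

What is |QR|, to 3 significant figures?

37.0

U is at the origin; UQ is horizontal with |UQ| = 47.5 and Q on the −x side, so Q = (-47.5, 0.00). Tangency of A1 to UQ means the radius TQ is perpendicular to UQ, so T = Q + (0, 7.4) = (-47.5, 7.40). On A1, Q sits at bearing -90° from T; a 138° counterclockwise sweep puts S at bearing 48°, so S = T + 7.4·(cos 48°, sin 48°) = (-42.5, 12.9). A1 meets SR tangentially, so TS is at right angles to SR, so SR runs along (−sin 48°, cos 48°); with |SR| = 29.7, R = (-64.6, 32.8). Then |QR| = |R − Q| = 37.0.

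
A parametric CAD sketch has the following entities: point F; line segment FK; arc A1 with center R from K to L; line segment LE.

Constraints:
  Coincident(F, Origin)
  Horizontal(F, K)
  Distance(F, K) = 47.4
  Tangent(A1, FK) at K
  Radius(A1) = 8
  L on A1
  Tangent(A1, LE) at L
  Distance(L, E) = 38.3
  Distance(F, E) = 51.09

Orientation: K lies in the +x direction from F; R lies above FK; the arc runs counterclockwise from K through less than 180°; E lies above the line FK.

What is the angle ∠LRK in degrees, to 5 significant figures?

130.49°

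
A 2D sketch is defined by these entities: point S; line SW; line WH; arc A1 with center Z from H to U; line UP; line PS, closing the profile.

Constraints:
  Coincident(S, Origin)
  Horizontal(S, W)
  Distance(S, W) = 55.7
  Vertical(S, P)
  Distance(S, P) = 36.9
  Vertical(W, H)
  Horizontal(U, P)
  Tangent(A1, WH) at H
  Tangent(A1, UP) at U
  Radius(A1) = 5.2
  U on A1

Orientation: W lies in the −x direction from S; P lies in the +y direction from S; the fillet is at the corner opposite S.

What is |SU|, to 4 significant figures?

62.54

S is at the origin; SW is horizontal with |SW| = 55.7 and W on the −x side, so W = (-55.70, 0.000). S and P share the same x with |SP| = 36.9 and P on the +y side, so P = (0.000, 36.90). The virtual corner opposite S is at (-55.70, 36.90). The tangent condition forces ZH to be normal to WH and the tangent condition forces ZU to be normal to UP, with radius 5.2, so the center Z sits 5.2 in from both sides at Z = (-50.50, 31.70). That places the tangent points at H = (-55.70, 31.70) on WH and U = (-50.50, 36.90) on UP. Then |SU| = |U − S| = 62.54.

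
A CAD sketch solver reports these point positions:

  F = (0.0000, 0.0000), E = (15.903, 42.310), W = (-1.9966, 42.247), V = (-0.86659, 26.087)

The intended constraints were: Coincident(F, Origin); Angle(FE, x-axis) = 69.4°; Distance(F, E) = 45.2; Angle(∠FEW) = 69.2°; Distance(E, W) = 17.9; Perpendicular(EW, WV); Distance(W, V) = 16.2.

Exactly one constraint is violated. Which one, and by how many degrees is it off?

Perpendicular(EW, WV) — off by 3.80°.

F = (0.00, 0.00) ✓; FE at 69.40° ✓; |FE| = 45.20 ✓; ∠FEW = 69.20° ✓; |EW| = 17.90 ✓; ∠(EW, WV) = 93.80° ✗; |WV| = 16.20 ✓.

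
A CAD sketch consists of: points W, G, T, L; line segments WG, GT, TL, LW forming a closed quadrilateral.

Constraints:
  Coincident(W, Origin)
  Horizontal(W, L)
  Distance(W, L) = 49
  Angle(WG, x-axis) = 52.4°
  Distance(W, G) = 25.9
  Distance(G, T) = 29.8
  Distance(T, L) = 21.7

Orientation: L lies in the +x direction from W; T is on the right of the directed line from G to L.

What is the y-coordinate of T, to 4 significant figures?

-6.530

Checks: |GT| = 29.80 ✓; |TL| = 21.70 ✓.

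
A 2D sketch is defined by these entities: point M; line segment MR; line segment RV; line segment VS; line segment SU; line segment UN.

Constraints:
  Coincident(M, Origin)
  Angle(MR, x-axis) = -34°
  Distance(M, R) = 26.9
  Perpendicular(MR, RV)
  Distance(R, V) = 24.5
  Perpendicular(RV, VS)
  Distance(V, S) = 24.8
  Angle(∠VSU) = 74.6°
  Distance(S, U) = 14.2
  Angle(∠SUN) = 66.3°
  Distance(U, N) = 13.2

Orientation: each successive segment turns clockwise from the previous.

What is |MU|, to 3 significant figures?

12.3

M is at the origin; MR runs at -34.0° with length 26.9, so R = (22.3, -15.0). MR is perpendicular to RV, so RV runs at -124°; with |RV| = 24.5, V = (8.60, -35.4). The perpendicularity gives VS at right angles to RV, so VS runs at 146°; with |VS| = 24.8, S = (-12.0, -21.5). ∠VSU = 74.6° gives SU at 40.6° from the x-axis; with |SU| = 14.2, U = (-1.18, -12.2). Then |MU| = |U − M| = 12.3.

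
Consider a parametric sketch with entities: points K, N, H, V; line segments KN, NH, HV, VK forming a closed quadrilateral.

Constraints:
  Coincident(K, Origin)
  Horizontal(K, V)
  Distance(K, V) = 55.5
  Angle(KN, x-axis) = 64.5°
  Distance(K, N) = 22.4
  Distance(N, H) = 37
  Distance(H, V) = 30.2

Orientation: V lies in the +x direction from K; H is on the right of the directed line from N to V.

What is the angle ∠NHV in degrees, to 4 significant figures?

95.92°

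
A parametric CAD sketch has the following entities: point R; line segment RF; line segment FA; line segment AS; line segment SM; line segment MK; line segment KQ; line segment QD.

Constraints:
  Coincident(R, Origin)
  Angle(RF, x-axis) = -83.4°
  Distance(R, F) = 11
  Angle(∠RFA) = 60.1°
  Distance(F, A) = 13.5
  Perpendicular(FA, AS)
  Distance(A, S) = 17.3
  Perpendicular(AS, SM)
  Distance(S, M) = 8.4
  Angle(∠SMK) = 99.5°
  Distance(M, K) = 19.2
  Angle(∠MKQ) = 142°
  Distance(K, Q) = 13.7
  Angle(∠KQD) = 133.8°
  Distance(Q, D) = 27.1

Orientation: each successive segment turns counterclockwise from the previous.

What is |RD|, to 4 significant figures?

42.07

R is at the origin; RF runs at -83.4° with length 11.0, so F = (1.264, -10.93). ∠RFA = 60.1° gives FA at 36.50° from the x-axis; with |FA| = 13.5, A = (12.12, -2.897). FA ⟂ AS, so AS runs at 126.5°; with |AS| = 17.3, S = (1.826, 11.01). AS ⟂ SM, so SM runs at -143.5°; with |SM| = 8.4, M = (-4.926, 6.013). ∠SMK = 99.5° gives MK at -63.00° from the x-axis; with |MK| = 19.2, K = (3.790, -11.09). ∠MKQ = 142.0° gives KQ at -25.00° from the x-axis; with |KQ| = 13.7, Q = (16.21, -16.88). ∠KQD = 133.8° gives QD at 21.20° from the x-axis; with |QD| = 27.1, D = (41.47, -7.084). Then |RD| = |D − R| = 42.07.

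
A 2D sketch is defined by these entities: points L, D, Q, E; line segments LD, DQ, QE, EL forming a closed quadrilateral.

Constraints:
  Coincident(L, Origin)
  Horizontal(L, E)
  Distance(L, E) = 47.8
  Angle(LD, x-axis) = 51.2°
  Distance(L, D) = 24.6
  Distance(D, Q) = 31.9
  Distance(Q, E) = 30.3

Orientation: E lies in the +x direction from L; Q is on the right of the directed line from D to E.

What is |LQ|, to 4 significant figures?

23.64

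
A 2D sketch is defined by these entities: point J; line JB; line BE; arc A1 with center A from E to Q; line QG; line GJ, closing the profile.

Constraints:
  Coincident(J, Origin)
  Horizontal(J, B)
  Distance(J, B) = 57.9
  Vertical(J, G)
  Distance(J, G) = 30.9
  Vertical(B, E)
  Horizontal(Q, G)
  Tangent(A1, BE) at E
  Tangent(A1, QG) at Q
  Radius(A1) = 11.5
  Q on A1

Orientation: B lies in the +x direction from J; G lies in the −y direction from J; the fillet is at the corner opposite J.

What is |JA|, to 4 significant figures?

50.29

J and G share the same x with |JG| = 30.9 and G on the −y side, so G = (0.000, -30.90). The virtual corner opposite J is at (57.90, -30.90). The tangent condition forces AE to be normal to BE and since A1 is tangent to QG there, AQ ⟂ QG, with radius 11.5, so the center A sits 11.5 in from both sides at A = (46.40, -19.40). Then |JA| = |A − J| = 50.29.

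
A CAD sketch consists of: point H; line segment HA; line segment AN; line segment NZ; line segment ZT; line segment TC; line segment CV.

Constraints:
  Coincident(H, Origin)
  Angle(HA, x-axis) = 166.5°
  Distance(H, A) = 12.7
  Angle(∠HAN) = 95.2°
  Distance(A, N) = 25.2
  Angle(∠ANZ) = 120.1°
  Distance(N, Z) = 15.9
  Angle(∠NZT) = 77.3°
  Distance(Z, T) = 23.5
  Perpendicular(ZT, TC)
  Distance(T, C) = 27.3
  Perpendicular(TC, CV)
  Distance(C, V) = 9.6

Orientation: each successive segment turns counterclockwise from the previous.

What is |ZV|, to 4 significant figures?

30.63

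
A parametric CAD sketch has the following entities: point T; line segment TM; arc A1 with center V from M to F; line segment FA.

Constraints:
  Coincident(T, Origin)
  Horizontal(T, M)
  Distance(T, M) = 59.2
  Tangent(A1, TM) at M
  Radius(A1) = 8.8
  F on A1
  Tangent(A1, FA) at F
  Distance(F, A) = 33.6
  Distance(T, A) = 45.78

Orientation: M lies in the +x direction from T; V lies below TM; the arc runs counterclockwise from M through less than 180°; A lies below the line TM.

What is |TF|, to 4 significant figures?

52.06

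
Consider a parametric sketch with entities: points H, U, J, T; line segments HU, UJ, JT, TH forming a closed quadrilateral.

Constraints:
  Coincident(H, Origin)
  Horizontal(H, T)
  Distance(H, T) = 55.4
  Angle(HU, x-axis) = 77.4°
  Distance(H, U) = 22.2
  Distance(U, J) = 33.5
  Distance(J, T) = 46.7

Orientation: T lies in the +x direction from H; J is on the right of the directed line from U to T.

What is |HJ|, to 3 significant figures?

15.3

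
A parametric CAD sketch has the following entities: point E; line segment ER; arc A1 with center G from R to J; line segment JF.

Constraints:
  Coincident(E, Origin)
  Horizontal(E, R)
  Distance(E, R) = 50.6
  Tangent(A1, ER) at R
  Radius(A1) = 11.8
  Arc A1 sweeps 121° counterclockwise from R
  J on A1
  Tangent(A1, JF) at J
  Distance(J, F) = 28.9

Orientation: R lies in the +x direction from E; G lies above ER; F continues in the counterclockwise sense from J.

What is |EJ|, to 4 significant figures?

63.29

E is at the origin; E and R share the same y with |ER| = 50.6 and R on the +x side, so R = (50.60, 0.000). The tangent condition forces GR to be normal to ER, so G = R + (0, 11.8) = (50.60, 11.80). On A1, R sits at bearing -90° from G; a 121° counterclockwise sweep puts J at bearing 31°, so J = G + 11.8·(cos 31°, sin 31°) = (60.71, 17.88). Then |EJ| = |J − E| = 63.29.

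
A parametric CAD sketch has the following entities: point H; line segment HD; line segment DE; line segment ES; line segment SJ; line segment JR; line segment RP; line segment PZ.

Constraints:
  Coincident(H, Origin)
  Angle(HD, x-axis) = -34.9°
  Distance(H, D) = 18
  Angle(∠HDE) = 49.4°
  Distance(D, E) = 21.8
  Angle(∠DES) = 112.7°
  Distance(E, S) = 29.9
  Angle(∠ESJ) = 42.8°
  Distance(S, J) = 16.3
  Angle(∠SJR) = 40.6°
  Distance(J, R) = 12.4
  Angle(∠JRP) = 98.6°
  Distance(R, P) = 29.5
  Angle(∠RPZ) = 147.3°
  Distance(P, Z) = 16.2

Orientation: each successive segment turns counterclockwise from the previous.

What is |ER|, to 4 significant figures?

19.41

H is at the origin; HD runs at -34.9° with length 18.0, so D = (14.76, -10.30). ∠HDE = 49.4° gives DE at 95.70° from the x-axis; with |DE| = 21.8, E = (12.60, 11.39). ∠DES = 112.7° gives ES at 163.0° from the x-axis; with |ES| = 29.9, S = (-16.00, 20.14). ∠ESJ = 42.8° gives SJ at -59.80° from the x-axis; with |SJ| = 16.3, J = (-7.797, 6.048). ∠SJR = 40.6° gives JR at 79.60° from the x-axis; with |JR| = 12.4, R = (-5.558, 18.24). Then |ER| = |R − E| = 19.41.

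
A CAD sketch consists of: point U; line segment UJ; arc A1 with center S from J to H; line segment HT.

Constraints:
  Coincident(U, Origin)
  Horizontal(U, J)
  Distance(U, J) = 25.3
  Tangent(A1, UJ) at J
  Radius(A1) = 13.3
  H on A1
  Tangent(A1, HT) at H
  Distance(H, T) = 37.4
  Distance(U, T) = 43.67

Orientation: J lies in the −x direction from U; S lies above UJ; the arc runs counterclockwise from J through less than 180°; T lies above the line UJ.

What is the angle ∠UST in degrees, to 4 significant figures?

77.64°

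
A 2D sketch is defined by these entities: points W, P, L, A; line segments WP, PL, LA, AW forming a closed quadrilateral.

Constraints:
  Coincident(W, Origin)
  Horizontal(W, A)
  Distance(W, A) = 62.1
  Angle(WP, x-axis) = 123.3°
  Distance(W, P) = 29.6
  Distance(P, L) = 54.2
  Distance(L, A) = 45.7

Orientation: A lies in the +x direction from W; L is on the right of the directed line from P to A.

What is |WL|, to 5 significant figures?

25.189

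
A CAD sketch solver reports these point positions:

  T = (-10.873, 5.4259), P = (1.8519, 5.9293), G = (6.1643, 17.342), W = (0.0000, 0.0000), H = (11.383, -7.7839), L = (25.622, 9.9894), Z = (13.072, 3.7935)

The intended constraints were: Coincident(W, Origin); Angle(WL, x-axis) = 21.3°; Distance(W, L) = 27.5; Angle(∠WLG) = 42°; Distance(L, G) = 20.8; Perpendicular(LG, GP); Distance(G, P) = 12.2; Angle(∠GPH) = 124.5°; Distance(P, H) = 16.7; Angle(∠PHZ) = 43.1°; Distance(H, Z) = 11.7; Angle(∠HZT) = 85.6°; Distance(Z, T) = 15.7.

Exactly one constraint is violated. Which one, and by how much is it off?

Distance(Z, T) = 15.7 — off by 8.30.

W = (0.00, 0.00) ✓; WL at 21.30° ✓; |WL| = 27.50 ✓; ∠WLG = 42.00° ✓; |LG| = 20.80 ✓; ∠(LG, GP) = 90.00° ✓; |GP| = 12.20 ✓; ∠GPH = 124.5° ✓; |PH| = 16.70 ✓; ∠PHZ = 43.10° ✓; |HZ| = 11.70 ✓; ∠HZT = 85.60° ✓; |ZT| = 24.00 ✗.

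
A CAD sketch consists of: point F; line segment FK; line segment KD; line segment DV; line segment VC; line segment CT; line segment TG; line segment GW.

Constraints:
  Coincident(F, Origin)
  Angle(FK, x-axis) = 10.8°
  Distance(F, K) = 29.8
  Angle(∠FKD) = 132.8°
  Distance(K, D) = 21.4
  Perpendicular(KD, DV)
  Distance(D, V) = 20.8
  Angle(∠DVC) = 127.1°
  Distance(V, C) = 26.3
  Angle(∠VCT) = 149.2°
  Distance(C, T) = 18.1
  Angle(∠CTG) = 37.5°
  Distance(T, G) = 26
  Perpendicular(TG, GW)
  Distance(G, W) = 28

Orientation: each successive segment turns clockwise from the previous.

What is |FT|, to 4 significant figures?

17.00

F is at the origin; FK runs at 10.8° with length 29.8, so K = (29.27, 5.584). ∠FKD = 132.8° gives KD at -36.40° from the x-axis; with |KD| = 21.4, D = (46.50, -7.115). KD ⟂ DV, so DV runs at -126.4°; with |DV| = 20.8, V = (34.15, -23.86). ∠DVC = 127.1° gives VC at -179.3° from the x-axis; with |VC| = 26.3, C = (7.856, -24.18). ∠VCT = 149.2° gives CT at 149.9° from the x-axis; with |CT| = 18.1, T = (-7.804, -15.10). Then |FT| = |T − F| = 17.00.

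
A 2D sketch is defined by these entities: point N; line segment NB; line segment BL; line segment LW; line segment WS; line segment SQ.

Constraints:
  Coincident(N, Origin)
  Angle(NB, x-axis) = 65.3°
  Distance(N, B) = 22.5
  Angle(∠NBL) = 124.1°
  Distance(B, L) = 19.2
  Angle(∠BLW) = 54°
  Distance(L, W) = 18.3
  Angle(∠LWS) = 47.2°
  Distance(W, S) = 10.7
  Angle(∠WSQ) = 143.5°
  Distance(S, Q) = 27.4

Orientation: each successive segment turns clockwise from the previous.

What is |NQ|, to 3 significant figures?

49.7

N is at the origin; NB runs at 65.3° with length 22.5, so B = (9.40, 20.4). ∠NBL = 124.1° gives BL at 9.40° from the x-axis; with |BL| = 19.2, L = (28.3, 23.6). ∠BLW = 54.0° gives LW at -117° from the x-axis; with |LW| = 18.3, W = (20.2, 7.21). ∠LWS = 47.2° gives WS at 111° from the x-axis; with |WS| = 10.7, S = (16.4, 17.2). ∠WSQ = 143.5° gives SQ at 74.1° from the x-axis; with |SQ| = 27.4, Q = (23.9, 43.6). Then |NQ| = |Q − N| = 49.7.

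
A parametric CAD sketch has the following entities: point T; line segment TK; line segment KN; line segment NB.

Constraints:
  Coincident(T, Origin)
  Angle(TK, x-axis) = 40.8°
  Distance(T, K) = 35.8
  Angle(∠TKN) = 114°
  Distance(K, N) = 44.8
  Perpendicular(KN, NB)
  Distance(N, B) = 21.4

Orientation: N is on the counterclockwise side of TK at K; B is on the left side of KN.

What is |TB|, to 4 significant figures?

60.43

T is at the origin; TK runs at 40.8° with length 35.8, so K = 35.8·(cos 40.8°, sin 40.8°) = (27.10, 23.39). ∠TKN = 114.0°, so KN runs at 40.8° + (180° − 114.0°) = 106.8° from the x-axis; with |KN| = 44.8, N = K + 44.8·(cos 106.8°, sin 106.8°) = (14.15, 66.28). The perpendicularity gives NB at right angles to KN; with |NB| = 21.4 on the left of KN, B = N + 21.4·(-0.9573, -0.2890) = (-6.335, 60.10). Then |TB| = |B − T| = 60.43.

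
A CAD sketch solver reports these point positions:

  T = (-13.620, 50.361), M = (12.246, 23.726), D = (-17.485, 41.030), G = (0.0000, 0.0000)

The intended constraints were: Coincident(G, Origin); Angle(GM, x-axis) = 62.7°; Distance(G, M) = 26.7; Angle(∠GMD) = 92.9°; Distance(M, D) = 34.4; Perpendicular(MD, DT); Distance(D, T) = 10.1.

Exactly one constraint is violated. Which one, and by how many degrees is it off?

Perpendicular(MD, DT) — off by 7.70°.

G = (0.00, 0.00) ✓; GM at 62.70° ✓; |GM| = 26.70 ✓; ∠GMD = 92.90° ✓; |MD| = 34.40 ✓; ∠(MD, DT) = 82.30° ✗; |DT| = 10.10 ✓.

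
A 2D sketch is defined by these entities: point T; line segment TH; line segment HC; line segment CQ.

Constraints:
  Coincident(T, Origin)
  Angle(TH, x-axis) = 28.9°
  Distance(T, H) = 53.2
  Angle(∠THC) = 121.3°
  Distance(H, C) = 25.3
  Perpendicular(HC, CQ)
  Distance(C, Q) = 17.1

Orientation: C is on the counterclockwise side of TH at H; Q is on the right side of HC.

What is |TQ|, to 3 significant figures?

82.0

T is at the origin; TH runs at 28.9° with length 53.2, so H = 53.2·(cos 28.9°, sin 28.9°) = (46.6, 25.7). ∠THC = 121.3°, so HC runs at 28.9° + (180° − 121.3°) = 87.6° from the x-axis; with |HC| = 25.3, C = H + 25.3·(cos 87.6°, sin 87.6°) = (47.6, 51.0). HC ⟂ CQ; with |CQ| = 17.1 on the right of HC, Q = C + 17.1·(0.999, -0.0419) = (64.7, 50.3). Then |TQ| = |Q − T| = 82.0.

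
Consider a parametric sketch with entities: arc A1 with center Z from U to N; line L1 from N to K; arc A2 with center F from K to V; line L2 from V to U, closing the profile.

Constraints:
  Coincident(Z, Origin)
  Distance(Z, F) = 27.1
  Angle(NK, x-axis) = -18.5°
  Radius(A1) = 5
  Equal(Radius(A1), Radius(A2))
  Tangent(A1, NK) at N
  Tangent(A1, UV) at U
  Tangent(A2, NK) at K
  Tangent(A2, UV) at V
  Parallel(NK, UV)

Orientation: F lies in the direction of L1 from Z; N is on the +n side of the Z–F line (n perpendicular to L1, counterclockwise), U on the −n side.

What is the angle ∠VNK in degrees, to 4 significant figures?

20.25°

The slot axis is L1's direction at -18.5°, so u = (cos -18.5°, sin -18.5°) = (0.9483, -0.3173) and n = (−sin -18.5°, cos -18.5°) = (0.3173, 0.9483). Z is at the origin and F lies 27.1 along u from Z, so F = 27.1·u = (25.70, -8.599). Tangency of A1 to both parallel lines with radius 5.0 puts N and U at Z ± 5.0·n: N = (1.587, 4.742), U = (-1.587, -4.742). Equal radii place K and V the same way about F: K = F + 5.0·n = (27.29, -3.857), V = F − 5.0·n = (24.11, -13.34). Then cos ∠VNK = NV·NK / (|NV||NK|), giving 20.25°.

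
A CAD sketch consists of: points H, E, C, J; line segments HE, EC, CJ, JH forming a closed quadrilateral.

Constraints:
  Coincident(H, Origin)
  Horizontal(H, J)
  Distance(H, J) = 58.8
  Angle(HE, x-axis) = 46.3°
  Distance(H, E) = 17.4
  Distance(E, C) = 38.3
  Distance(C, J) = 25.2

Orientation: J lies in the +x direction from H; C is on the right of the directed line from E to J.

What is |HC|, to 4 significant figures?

41.39

H is at the origin; H and J share the same y with |HJ| = 58.8 and J in +x, so J = (58.8, 0). HE runs at 46.3° with |HE| = 17.4, so E = (12.02, 12.58). C is determined by |EC| = 38.3 and |CJ| = 25.2 together: it lies at the intersection of circle(E, 38.3) and circle(J, 25.2). With |EJ| = 48.44, the foot of the radical line on EJ is 32.81 from E and the perpendicular offset is √(38.3² − 32.81²) = 19.76. Taking the right-of-EJ solution: C = (38.57, -15.03).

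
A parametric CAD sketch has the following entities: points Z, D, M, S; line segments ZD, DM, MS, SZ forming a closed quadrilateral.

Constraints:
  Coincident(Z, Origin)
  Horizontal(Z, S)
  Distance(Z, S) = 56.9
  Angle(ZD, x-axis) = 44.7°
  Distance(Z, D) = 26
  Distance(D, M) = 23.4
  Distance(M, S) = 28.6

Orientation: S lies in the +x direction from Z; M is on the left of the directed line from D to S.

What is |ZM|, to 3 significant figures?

47.6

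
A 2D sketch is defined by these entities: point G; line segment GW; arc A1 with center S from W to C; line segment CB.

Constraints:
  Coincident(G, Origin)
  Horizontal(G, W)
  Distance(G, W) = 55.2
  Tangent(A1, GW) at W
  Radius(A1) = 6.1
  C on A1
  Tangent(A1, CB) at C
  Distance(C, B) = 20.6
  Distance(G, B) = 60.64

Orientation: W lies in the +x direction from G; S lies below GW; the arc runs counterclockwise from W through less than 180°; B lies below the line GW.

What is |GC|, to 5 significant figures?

49.834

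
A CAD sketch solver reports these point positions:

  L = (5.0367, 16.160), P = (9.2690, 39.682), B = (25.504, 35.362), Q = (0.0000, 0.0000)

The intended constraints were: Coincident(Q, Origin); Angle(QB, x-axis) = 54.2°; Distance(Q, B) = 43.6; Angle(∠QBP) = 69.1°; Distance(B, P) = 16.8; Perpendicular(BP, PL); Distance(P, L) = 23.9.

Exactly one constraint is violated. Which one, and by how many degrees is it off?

Perpendicular(BP, PL) — off by 4.70°.

Q = (0.00, 0.00) ✓; QB at 54.20° ✓; |QB| = 43.60 ✓; ∠QBP = 69.10° ✓; |BP| = 16.80 ✓; ∠(BP, PL) = 94.70° ✗; |PL| = 23.90 ✓.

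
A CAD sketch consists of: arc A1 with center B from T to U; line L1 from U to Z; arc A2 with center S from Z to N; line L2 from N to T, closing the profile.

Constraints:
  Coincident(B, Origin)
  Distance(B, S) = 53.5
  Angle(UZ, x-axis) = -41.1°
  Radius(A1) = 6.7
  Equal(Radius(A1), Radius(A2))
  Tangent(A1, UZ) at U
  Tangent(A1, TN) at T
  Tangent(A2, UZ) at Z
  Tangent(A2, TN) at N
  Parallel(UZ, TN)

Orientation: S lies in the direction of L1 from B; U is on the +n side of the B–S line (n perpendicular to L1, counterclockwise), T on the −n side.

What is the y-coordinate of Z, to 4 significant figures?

-30.12

The slot axis is L1's direction at -41.1°, so u = (cos -41.1°, sin -41.1°) = (0.7536, -0.6574) and n = (−sin -41.1°, cos -41.1°) = (0.6574, 0.7536). B is at the origin and S lies 53.5 along u from B, so S = 53.5·u = (40.32, -35.17). Tangency of A1 to both parallel lines with radius 6.7 puts U and T at B ± 6.7·n: U = (4.404, 5.049), T = (-4.404, -5.049). Equal radii place Z and N the same way about S: Z = S + 6.7·n = (44.72, -30.12), N = S − 6.7·n = (35.91, -40.22). So Z.y = -30.12.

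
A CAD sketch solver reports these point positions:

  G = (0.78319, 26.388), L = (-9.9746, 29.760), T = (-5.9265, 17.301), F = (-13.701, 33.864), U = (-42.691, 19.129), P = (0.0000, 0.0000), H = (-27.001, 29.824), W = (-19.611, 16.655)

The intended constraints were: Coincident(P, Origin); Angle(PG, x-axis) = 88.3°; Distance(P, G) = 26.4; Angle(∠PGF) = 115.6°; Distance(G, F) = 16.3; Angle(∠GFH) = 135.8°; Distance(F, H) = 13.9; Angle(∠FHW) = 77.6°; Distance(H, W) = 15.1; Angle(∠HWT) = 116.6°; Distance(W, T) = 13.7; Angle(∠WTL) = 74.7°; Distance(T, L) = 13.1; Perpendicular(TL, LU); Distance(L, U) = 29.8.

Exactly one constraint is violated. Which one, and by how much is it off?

Distance(L, U) = 29.8 — off by 4.60.

P = (0.00, 0.00) ✓; PG at 88.30° ✓; |PG| = 26.40 ✓; ∠PGF = 115.6° ✓; |GF| = 16.30 ✓; ∠GFH = 135.8° ✓; |FH| = 13.90 ✓; ∠FHW = 77.60° ✓; |HW| = 15.10 ✓; ∠HWT = 116.6° ✓; |WT| = 13.70 ✓; ∠WTL = 74.70° ✓; |TL| = 13.10 ✓; ∠(TL, LU) = 90.00° ✓; |LU| = 34.40 ✗.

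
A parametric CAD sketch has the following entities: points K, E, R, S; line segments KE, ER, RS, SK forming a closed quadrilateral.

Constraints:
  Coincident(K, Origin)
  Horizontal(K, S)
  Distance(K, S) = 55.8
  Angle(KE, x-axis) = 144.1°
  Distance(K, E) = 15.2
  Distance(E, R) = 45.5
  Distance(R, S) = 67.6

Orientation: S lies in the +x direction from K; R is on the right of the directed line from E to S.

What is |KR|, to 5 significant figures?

35.406

Checks: |ER| = 45.50 ✓; |RS| = 67.60 ✓.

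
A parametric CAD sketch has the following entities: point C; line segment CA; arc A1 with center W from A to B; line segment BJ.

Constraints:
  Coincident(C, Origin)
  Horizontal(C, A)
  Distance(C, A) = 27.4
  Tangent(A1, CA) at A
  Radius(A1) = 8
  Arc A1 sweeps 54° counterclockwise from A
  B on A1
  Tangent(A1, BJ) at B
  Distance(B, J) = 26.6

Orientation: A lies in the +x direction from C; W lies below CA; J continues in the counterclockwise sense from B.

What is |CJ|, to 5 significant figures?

25.376

C is at the origin; CA is horizontal with |CA| = 27.4 and A on the +x side, so A = (27.400, 0.0000). Tangency of A1 to CA means the radius WA is perpendicular to CA, so W = A + (0, -8) = (27.400, -8.0000). On A1, A sits at bearing 90° from W; a 54° counterclockwise sweep puts B at bearing 144°, so B = W + 8.0·(cos 144°, sin 144°) = (20.928, -3.2977). Since A1 is tangent to BJ there, WB ⟂ BJ, so BJ runs along (−sin 144°, cos 144°); with |BJ| = 26.6, J = (5.2928, -24.818). Then |CJ| = |J − C| = 25.376.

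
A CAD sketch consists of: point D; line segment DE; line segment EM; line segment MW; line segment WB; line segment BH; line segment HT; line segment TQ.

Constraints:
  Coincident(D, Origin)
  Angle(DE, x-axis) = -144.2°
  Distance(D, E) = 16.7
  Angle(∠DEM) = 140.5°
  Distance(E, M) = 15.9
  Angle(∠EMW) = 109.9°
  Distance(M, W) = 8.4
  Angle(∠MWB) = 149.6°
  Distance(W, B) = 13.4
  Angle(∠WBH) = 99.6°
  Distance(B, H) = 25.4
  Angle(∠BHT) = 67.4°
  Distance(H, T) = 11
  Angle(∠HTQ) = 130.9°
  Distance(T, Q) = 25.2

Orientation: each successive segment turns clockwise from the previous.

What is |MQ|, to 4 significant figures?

4.609

D is at the origin; DE runs at -144.2° with length 16.7, so E = (-13.54, -9.769). ∠DEM = 140.5° gives EM at 176.3° from the x-axis; with |EM| = 15.9, M = (-29.41, -8.743). ∠EMW = 109.9° gives MW at 106.2° from the x-axis; with |MW| = 8.4, W = (-31.76, -0.6763). ∠MWB = 149.6° gives WB at 75.80° from the x-axis; with |WB| = 13.4, B = (-28.47, 12.31). ∠WBH = 99.6° gives BH at -4.600° from the x-axis; with |BH| = 25.4, H = (-3.150, 10.28). ∠BHT = 67.4° gives HT at -117.2° from the x-axis; with |HT| = 11.0, T = (-8.178, 0.4937). ∠HTQ = 130.9° gives TQ at -166.3° from the x-axis; with |TQ| = 25.2, Q = (-32.66, -5.475). Then |MQ| = |Q − M| = 4.609.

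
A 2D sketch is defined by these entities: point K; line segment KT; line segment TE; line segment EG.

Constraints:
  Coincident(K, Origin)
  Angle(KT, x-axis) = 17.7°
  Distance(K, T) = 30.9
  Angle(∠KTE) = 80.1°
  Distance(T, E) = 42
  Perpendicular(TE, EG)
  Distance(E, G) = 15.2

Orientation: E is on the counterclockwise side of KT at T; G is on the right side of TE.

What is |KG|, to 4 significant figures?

58.56

K is at the origin; KT runs at 17.7° with length 30.9, so T = 30.9·(cos 17.7°, sin 17.7°) = (29.44, 9.395). ∠KTE = 80.1°, so TE runs at 17.7° + (180° − 80.1°) = 117.6° from the x-axis; with |TE| = 42.0, E = T + 42.0·(cos 117.6°, sin 117.6°) = (9.979, 46.62). TE ⟂ EG; with |EG| = 15.2 on the right of TE, G = E + 15.2·(0.8862, 0.4633) = (23.45, 53.66). Then |KG| = |G − K| = 58.56.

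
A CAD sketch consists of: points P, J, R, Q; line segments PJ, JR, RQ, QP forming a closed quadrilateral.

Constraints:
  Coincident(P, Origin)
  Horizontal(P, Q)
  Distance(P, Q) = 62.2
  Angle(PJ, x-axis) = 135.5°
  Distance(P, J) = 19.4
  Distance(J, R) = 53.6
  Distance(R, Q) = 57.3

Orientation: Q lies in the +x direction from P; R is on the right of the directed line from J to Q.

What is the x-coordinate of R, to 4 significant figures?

14.57

Checks: |JR| = 53.60 ✓; |RQ| = 57.30 ✓.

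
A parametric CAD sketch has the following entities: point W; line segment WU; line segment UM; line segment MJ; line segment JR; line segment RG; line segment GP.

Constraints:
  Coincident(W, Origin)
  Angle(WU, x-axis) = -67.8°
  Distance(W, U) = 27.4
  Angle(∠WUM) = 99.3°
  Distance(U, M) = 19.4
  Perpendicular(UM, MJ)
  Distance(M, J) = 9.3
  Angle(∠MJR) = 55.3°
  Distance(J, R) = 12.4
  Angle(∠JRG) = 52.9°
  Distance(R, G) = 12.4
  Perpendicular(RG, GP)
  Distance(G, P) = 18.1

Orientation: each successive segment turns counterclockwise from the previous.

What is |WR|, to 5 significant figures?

28.299

UM is perpendicular to MJ, so MJ runs at 102.90°; with |MJ| = 9.3, J = (27.187, -11.973). ∠MJR = 55.3° gives JR at -132.40° from the x-axis; with |JR| = 12.4, R = (18.826, -21.129). Then |WR| = |R − W| = 28.299.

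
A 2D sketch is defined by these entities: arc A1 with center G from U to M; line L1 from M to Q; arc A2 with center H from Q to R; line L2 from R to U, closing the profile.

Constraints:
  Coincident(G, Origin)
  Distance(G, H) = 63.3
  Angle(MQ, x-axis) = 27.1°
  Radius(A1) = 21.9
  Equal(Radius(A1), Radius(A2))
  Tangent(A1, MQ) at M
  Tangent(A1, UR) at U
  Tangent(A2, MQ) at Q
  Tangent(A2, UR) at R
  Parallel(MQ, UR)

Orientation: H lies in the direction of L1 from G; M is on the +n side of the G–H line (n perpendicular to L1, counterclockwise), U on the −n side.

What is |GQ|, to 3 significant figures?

67.0

The slot axis is L1's direction at 27.1°, so u = (cos 27.1°, sin 27.1°) = (0.890, 0.456) and n = (−sin 27.1°, cos 27.1°) = (-0.456, 0.890). G is at the origin and H lies 63.3 along u from G, so H = 63.3·u = (56.4, 28.8). Tangency of A1 to both parallel lines with radius 21.9 puts M and U at G ± 21.9·n: M = (-9.98, 19.5), U = (9.98, -19.5). Equal radii place Q and R the same way about H: Q = H + 21.9·n = (46.4, 48.3), R = H − 21.9·n = (66.3, 9.34). Then |GQ| = |Q − G| = 67.0.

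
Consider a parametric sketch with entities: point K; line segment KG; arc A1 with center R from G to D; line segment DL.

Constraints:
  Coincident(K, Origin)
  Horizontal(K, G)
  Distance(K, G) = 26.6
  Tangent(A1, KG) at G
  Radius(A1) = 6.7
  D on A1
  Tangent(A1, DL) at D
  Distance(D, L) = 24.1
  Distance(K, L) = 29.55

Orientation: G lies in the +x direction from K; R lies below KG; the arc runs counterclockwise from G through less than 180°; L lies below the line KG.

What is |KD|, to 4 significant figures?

20.78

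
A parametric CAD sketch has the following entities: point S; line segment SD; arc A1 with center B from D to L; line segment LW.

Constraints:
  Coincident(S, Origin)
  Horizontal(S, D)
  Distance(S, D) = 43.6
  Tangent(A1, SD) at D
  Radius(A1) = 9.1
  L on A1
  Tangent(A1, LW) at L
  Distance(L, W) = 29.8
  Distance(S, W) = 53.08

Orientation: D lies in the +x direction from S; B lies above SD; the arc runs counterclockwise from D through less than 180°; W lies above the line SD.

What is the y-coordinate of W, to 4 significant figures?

39.25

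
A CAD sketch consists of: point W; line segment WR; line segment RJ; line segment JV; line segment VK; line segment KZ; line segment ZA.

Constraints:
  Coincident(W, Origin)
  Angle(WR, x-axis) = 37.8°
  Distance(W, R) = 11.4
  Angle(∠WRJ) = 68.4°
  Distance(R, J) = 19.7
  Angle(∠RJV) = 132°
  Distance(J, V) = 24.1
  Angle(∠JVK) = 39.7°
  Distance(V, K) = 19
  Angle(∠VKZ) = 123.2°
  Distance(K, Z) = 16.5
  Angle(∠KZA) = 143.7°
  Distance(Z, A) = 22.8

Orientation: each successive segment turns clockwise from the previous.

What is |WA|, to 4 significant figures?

34.36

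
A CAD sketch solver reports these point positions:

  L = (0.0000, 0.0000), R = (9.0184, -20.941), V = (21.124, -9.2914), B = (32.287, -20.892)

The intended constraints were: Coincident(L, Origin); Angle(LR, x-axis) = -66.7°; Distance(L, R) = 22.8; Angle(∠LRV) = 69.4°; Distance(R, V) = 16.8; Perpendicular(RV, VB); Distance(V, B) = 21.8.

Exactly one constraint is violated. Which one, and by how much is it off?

Distance(V, B) = 21.8 — off by 5.70.

L = (0.00, 0.00) ✓; LR at -66.70° ✓; |LR| = 22.80 ✓; ∠LRV = 69.40° ✓; |RV| = 16.80 ✓; ∠(RV, VB) = 90.00° ✓; |VB| = 16.10 ✗.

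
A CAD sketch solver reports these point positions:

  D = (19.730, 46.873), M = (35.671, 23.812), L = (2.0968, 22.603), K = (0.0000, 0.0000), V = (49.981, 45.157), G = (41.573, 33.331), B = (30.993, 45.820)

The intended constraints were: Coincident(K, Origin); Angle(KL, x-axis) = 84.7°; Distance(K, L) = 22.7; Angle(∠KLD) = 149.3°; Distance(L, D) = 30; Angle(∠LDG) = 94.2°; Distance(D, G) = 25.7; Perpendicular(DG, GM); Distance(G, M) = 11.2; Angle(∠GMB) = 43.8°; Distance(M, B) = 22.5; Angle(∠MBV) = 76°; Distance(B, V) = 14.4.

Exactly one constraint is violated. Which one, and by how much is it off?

Distance(B, V) = 14.4 — off by 4.60.

K = (0.00, 0.00) ✓; KL at 84.70° ✓; |KL| = 22.70 ✓; ∠KLD = 149.3° ✓; |LD| = 30.00 ✓; ∠LDG = 94.20° ✓; |DG| = 25.70 ✓; ∠(DG, GM) = 90.00° ✓; |GM| = 11.20 ✓; ∠GMB = 43.80° ✓; |MB| = 22.50 ✓; ∠MBV = 76.00° ✓; |BV| = 19.00 ✗.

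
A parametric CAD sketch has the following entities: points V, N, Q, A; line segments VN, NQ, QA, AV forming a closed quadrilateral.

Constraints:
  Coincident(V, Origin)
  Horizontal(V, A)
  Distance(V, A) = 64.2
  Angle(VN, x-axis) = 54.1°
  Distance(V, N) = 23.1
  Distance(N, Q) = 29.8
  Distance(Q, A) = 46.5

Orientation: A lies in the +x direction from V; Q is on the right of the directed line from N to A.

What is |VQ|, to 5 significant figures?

21.690

V is at the origin; VA is horizontal with |VA| = 64.2 and A in +x, so A = (64.2, 0). VN runs at 54.1° with |VN| = 23.1, so N = (13.545, 18.712). Q is determined by |NQ| = 29.8 and |QA| = 46.5 together: it lies at the intersection of circle(N, 29.8) and circle(A, 46.5). With |NA| = 54.000, the foot of the radical line on NA is 15.202 from N and the perpendicular offset is √(29.8² − 15.202²) = 25.631. Taking the right-of-NA solution: Q = (18.924, -10.599).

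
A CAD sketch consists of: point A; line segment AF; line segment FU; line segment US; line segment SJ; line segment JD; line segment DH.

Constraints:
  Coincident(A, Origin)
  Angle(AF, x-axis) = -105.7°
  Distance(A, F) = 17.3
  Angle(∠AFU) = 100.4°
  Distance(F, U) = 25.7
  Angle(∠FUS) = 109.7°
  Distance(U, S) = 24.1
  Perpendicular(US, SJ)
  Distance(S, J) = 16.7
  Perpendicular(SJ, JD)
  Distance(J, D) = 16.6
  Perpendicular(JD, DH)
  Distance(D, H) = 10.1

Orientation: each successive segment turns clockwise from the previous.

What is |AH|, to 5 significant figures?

26.299

The perpendicularity gives JD at right angles to SJ, so JD runs at -75.600°; with |JD| = 16.6, D = (-15.961, -2.8631). The perpendicularity gives DH at right angles to JD, so DH runs at -165.60°; with |DH| = 10.1, H = (-25.744, -5.3749). Then |AH| = |H − A| = 26.299.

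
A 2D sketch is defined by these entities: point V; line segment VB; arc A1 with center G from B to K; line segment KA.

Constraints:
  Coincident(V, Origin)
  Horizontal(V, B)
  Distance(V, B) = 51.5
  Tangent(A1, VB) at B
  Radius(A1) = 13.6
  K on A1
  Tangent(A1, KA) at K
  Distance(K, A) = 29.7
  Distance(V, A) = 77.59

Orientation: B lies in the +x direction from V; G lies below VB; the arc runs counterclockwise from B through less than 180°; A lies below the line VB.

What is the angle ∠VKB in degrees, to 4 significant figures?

82.21°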